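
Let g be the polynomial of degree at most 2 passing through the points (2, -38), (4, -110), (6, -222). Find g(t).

g(t) = -5t^2 - 6t - 6

Using the Lagrange interpolation formula with nodes 2, 4, 6:
  L_0(t) = (t - 4)(t - 6) / 8
  L_1(t) = (t - 2)(t - 6) / -4
  L_2(t) = (t - 2)(t - 4) / 8
Then g(t) = -38·L_0(t) - 110·L_1(t) - 222·L_2(t).
Expanding and collecting terms gives g(t) = -5t^2 - 6t - 6.
Check: g(2) = -38. ✓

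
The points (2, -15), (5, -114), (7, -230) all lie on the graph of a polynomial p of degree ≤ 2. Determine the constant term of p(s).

1

Write p(s) = as^2 + bs + c. Substituting each data point gives a linear system:
  4a + 2b + c = -15
  25a + 5b + c = -114
  49a + 7b + c = -230
Solving the system yields a = -5, b = 2, c = 1.
So p(s) = -5s^2 + 2s + 1.
The constant term is 1.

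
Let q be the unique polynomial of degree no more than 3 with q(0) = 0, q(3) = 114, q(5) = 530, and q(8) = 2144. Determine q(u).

Using the Lagrange interpolation formula with nodes 0, 3, 5, 8:
  L_0(u) = (u - 3)(u - 5)(u - 8) / -120
  L_1(u) = u(u - 5)(u - 8) / 30
  L_2(u) = u(u - 3)(u - 8) / -30
  L_3(u) = u(u - 3)(u - 5) / 120
Then q(u) = 0·L_0(u) + 114·L_1(u) + 530·L_2(u) + 2144·L_3(u).
Expanding and collecting terms gives q(u) = 4u³ + 2u² - 4u.
Check: q(5) = 530. ✓

q(u) = 4u^3 + 2u^2 - 4u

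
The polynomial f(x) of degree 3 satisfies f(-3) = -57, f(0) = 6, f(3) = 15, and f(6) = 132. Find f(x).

f(x) = x^3 - 3x^2 + 3x + 6

Write f(x) = ax^3 + bx^2 + cx + d. Substituting each data point gives a linear system:
  -27a + 9b - 3c + d = -57
  d = 6
  27a + 9b + 3c + d = 15
  216a + 36b + 6c + d = 132
Solving the system yields a = 1, b = -3, c = 3, d = 6.
So f(x) = x^3 - 3x^2 + 3x + 6.
Check: f(6) = 132. ✓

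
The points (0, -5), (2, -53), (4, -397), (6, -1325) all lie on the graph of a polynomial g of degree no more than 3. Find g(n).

g(n) = -6n^3 - n^2 + 2n - 5

Using the Lagrange interpolation formula with nodes 0, 2, 4, 6:
  L_0(n) = (n - 2)(n - 4)(n - 6) / -48
  L_1(n) = n(n - 4)(n - 6) / 16
  L_2(n) = n(n - 2)(n - 6) / -16
  L_3(n) = n(n - 2)(n - 4) / 48
Then g(n) = -5·L_0(n) - 53·L_1(n) - 397·L_2(n) - 1325·L_3(n).
Expanding and collecting terms gives g(n) = -6n³ - n² + 2n - 5.
Check: g(2) = -53. ✓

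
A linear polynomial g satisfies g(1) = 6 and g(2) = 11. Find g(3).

Using the Lagrange interpolation formula with nodes 1, 2:
  L_0(u) = (u - 2) / -1
  L_1(u) = (u - 1) / 1
Then g(u) = 6·L_0(u) + 11·L_1(u).
Expanding and collecting terms gives g(u) = 5u + 1.
Evaluating at u = 3: g(3) = 16.

16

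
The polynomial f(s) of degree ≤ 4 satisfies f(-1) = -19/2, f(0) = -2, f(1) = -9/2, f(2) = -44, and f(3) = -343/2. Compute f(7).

-6843/2

Forward differences of the values at s = -1, 0, 1, 2, 3:
  f  : -19/2  -2  -9/2  -44  -343/2
  Δ  : 15/2  -5/2  -79/2  -255/2
  Δ^2: -10  -37  -88
  Δ^3: -27  -51
  Δ^4: -24
The fourth differences are constant, confirming degree 4.
Interpolating (Newton forward form) and evaluating at s = 7 gives f(7) = -6843/2.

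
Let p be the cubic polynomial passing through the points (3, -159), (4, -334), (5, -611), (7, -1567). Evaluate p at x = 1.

-19

Write p(x) = ax^3 + bx^2 + cx + d. Substituting each data point gives a linear system:
  27a + 9b + 3c + d = -159
  64a + 16b + 4c + d = -334
  125a + 25b + 5c + d = -611
  343a + 49b + 7c + d = -1567
Solving the system yields a = -4, b = -3, c = -6, d = -6.
So p(x) = -4x^3 - 3x^2 - 6x - 6.
Then p(1) = -19.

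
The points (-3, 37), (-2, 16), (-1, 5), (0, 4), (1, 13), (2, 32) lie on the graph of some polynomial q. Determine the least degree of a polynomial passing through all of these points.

2

Forward differences of the values at x = -3, -2, -1, 0, 1, 2:
  q  : 37  16  5  4  13  32
  Δ  : -21  -11  -1  9  19
  Δ^2: 10  10  10  10
  Δ^3: 0  0  0
  Δ^4: 0  0
  Δ^5: 0
The second differences are constant (10) and nonzero, while all higher differences vanish, so the minimal degree is 2.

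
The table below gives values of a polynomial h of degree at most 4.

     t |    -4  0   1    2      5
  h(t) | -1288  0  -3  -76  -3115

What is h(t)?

h(t) = -5t^4 + 2t

Write h(t) = at^4 + bt^3 + ct^2 + dt + e. Substituting each data point gives a linear system:
  256a - 64b + 16c - 4d + e = -1288
  e = 0
  a + b + c + d + e = -3
  16a + 8b + 4c + 2d + e = -76
  625a + 125b + 25c + 5d + e = -3115
Solving the system yields a = -5, b = 0, c = 0, d = 2, e = 0.
So h(t) = -5t^4 + 2t.
Check: h(5) = -3115. ✓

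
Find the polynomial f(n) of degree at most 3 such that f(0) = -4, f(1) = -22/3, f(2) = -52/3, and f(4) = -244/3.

Write f(n) = an^3 + bn^2 + cn + d. Substituting each data point gives a linear system:
  d = -4
  a + b + c + d = -22/3
  8a + 4b + 2c + d = -52/3
  64a + 16b + 4c + d = -244/3
Solving the system yields a = -1, b = -1/3, c = -2, d = -4.
So f(n) = -n^3 - (1/3)n^2 - 2n - 4.
Check: f(0) = -4. ✓

f(n) = -n^3 - (1/3)n^2 - 2n - 4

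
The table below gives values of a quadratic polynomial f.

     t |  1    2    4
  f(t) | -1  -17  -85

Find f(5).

Write f(t) = at^2 + bt + c. Substituting each data point gives a linear system:
  a + b + c = -1
  4a + 2b + c = -17
  16a + 4b + c = -85
Solving the system yields a = -6, b = 2, c = 3.
So f(t) = -6t^2 + 2t + 3.
Then f(5) = -137.

-137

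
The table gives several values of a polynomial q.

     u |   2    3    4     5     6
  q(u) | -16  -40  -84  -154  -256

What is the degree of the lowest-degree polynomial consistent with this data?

Forward differences of the values at u = 2, 3, 4, 5, 6:
  q  : -16  -40  -84  -154  -256
  Δ  : -24  -44  -70  -102
  Δ^2: -20  -26  -32
  Δ^3: -6  -6
  Δ^4: 0
The third differences are constant (-6) and nonzero, while all higher differences vanish, so the minimal degree is 3.

3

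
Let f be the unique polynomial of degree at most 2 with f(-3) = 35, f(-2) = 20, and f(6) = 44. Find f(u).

f(u) = 2u^2 - 5u + 2

Write f(u) = au^2 + bu + c. Substituting each data point gives a linear system:
  9a - 3b + c = 35
  4a - 2b + c = 20
  36a + 6b + c = 44
Solving the system yields a = 2, b = -5, c = 2.
So f(u) = 2u² - 5u + 2.
Check: f(-2) = 20. ✓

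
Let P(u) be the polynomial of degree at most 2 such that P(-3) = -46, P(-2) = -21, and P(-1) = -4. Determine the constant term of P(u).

5

Write P(u) = au^2 + bu + c. Substituting each data point gives a linear system:
  9a - 3b + c = -46
  4a - 2b + c = -21
  a - b + c = -4
Solving the system yields a = -4, b = 5, c = 5.
So P(u) = -4u² + 5u + 5.
The constant term is 5.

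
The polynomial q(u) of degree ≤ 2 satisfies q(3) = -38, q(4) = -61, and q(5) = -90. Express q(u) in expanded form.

Write q(u) = au^2 + bu + c. Substituting each data point gives a linear system:
  9a + 3b + c = -38
  16a + 4b + c = -61
  25a + 5b + c = -90
Solving the system yields a = -3, b = -2, c = -5.
So q(u) = -3u^2 - 2u - 5.
Check: q(5) = -90. ✓

q(u) = -3u^2 - 2u - 5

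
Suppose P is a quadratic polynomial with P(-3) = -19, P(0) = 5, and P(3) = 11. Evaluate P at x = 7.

-9

Write P(x) = ax^2 + bx + c. Substituting each data point gives a linear system:
  9a - 3b + c = -19
  c = 5
  9a + 3b + c = 11
Solving the system yields a = -1, b = 5, c = 5.
So P(x) = -x² + 5x + 5.
Then P(7) = -9.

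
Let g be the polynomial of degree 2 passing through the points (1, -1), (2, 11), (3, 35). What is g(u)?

g(u) = 6u^2 - 6u - 1

Using the Lagrange interpolation formula with nodes 1, 2, 3:
  L_0(u) = (u - 2)(u - 3) / 2
  L_1(u) = (u - 1)(u - 3) / -1
  L_2(u) = (u - 1)(u - 2) / 2
Then g(u) = -1·L_0(u) + 11·L_1(u) + 35·L_2(u).
Expanding and collecting terms gives g(u) = 6u^2 - 6u - 1.
Check: g(1) = -1. ✓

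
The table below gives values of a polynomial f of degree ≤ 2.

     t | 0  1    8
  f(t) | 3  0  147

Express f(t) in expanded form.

f(t) = 3t^2 - 6t + 3

Write f(t) = at^2 + bt + c. Substituting each data point gives a linear system:
  c = 3
  a + b + c = 0
  64a + 8b + c = 147
Solving the system yields a = 3, b = -6, c = 3.
So f(t) = 3t² - 6t + 3.
Check: f(8) = 147. ✓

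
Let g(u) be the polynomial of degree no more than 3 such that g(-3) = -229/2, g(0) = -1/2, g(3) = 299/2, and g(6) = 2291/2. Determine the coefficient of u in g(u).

-1

Write g(u) = au^3 + bu^2 + cu + d. Substituting each data point gives a linear system:
  -27a + 9b - 3c + d = -229/2
  d = -1/2
  27a + 9b + 3c + d = 299/2
  216a + 36b + 6c + d = 2291/2
Solving the system yields a = 5, b = 2, c = -1, d = -1/2.
So g(u) = 5u^3 + 2u^2 - u - 1/2.
The coefficient of u is -1.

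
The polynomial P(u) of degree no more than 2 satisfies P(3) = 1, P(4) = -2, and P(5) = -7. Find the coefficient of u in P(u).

4

Write P(u) = au^2 + bu + c. Substituting each data point gives a linear system:
  9a + 3b + c = 1
  16a + 4b + c = -2
  25a + 5b + c = -7
Solving the system yields a = -1, b = 4, c = -2.
So P(u) = -u² + 4u - 2.
The coefficient of u is 4.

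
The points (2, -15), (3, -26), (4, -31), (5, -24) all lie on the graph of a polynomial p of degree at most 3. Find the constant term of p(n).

Write p(n) = an^3 + bn^2 + cn + d. Substituting each data point gives a linear system:
  8a + 4b + 2c + d = -15
  27a + 9b + 3c + d = -26
  64a + 16b + 4c + d = -31
  125a + 25b + 5c + d = -24
Solving the system yields a = 1, b = -6, c = 0, d = 1.
So p(n) = n^3 - 6n^2 + 1.
The constant term is 1.

1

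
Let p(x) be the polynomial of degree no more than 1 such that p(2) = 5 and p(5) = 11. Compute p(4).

9

Write p(x) = ax + b. Substituting each data point gives a linear system:
  2a + b = 5
  5a + b = 11
Solving the system yields a = 2, b = 1.
So p(x) = 2x + 1.
Then p(4) = 9.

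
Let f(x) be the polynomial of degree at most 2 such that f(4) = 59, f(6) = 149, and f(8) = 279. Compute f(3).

29

Forward differences of the values at x = 4, 6, 8:
  f  : 59  149  279
  Δ  : 90  130
  Δ^2: 40
The second differences are constant, confirming degree 2.
Interpolating (Newton forward form) and evaluating at x = 3 gives f(3) = 29.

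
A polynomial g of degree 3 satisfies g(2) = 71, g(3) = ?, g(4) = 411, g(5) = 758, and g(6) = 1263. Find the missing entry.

On equispaced nodes a degree-3 polynomial has vanishing fourth forward difference, so
  g(2) - 4·g(3) + 6·g(4) - 4·g(5) + g(6) = 0.
Substituting the known values and solving for g(3):
  -4·g(3) = -768
  g(3) = 192.

192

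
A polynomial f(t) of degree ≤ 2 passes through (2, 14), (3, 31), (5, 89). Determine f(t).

Write f(t) = at^2 + bt + c. Substituting each data point gives a linear system:
  4a + 2b + c = 14
  9a + 3b + c = 31
  25a + 5b + c = 89
Solving the system yields a = 4, b = -3, c = 4.
So f(t) = 4t² - 3t + 4.
Check: f(2) = 14. ✓

f(t) = 4t^2 - 3t + 4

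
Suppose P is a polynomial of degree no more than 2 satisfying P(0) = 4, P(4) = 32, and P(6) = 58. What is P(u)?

Using the Lagrange interpolation formula with nodes 0, 4, 6:
  L_0(u) = (u - 4)(u - 6) / 24
  L_1(u) = u(u - 6) / -8
  L_2(u) = u(u - 4) / 12
Then P(u) = 4·L_0(u) + 32·L_1(u) + 58·L_2(u).
Expanding and collecting terms gives P(u) = u² + 3u + 4.
Check: P(6) = 58. ✓

P(u) = u^2 + 3u + 4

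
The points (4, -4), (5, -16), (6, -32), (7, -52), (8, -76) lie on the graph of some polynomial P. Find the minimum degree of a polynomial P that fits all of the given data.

Forward differences of the values at t = 4, 5, 6, 7, 8:
  P  : -4  -16  -32  -52  -76
  Δ  : -12  -16  -20  -24
  Δ^2: -4  -4  -4
  Δ^3: 0  0
  Δ^4: 0
The second differences are constant (-4) and nonzero, while all higher differences vanish, so the minimal degree is 2.

2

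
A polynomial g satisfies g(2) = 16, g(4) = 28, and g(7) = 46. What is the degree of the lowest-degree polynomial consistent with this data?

1

Divided differences on the nodes 2, 4, 7:
  order 0: 16  28  46
  order 1: 6  6
  order 2: 0
The order-1 divided differences are all 6 (nonzero) and every higher order vanishes, so the data lies on a polynomial of degree exactly 1.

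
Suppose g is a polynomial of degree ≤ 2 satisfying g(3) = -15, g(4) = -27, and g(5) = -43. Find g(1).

Forward differences of the values at u = 3, 4, 5:
  g  : -15  -27  -43
  Δ  : -12  -16
  Δ^2: -4
The second differences are constant, confirming degree 2.
Interpolating (Newton forward form) and evaluating at u = 1 gives g(1) = -3.

-3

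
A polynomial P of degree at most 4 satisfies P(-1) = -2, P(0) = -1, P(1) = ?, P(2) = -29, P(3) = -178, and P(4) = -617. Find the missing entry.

On equispaced nodes a degree-4 polynomial has vanishing fifth forward difference, so
  - P(-1) + 5·P(0) - 10·P(1) + 10·P(2) - 5·P(3) + P(4) = 0.
Substituting the known values and solving for P(1):
  -10·P(1) = 20
  P(1) = -2.

-2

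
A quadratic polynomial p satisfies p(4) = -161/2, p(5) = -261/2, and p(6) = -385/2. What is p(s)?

p(s) = -6s^2 + 4s - 1/2

Write p(s) = as^2 + bs + c. Substituting each data point gives a linear system:
  16a + 4b + c = -161/2
  25a + 5b + c = -261/2
  36a + 6b + c = -385/2
Solving the system yields a = -6, b = 4, c = -1/2.
So p(s) = -6s^2 + 4s - 1/2.
Check: p(5) = -261/2. ✓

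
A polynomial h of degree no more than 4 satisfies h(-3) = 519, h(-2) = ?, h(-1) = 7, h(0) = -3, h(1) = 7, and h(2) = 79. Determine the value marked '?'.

The 5 known points determine the degree-4 polynomial uniquely.
Write h(n) = an^4 + bn^3 + cn^2 + dn + e. Substituting each data point gives a linear system:
  81a - 27b + 9c - 3d + e = 519
  a - b + c - d + e = 7
  e = -3
  a + b + c + d + e = 7
  16a + 8b + 4c + 2d + e = 79
Solving the system yields a = 5, b = -3, c = 5, d = 3, e = -3.
So h(n) = 5n^4 - 3n^3 + 5n^2 + 3n - 3.
Then h(-2) = 115.

115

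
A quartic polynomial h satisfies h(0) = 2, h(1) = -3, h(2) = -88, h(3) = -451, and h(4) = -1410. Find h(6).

Forward differences of the values at n = 0, 1, 2, 3, 4:
  h  : 2  -3  -88  -451  -1410
  Δ  : -5  -85  -363  -959
  Δ^2: -80  -278  -596
  Δ^3: -198  -318
  Δ^4: -120
The fourth differences are constant, confirming degree 4.
Interpolating (Newton forward form) and evaluating at n = 6 gives h(6) = -6988.

-6988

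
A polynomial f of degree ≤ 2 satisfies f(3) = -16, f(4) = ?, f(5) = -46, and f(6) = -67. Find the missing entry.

-29

On equispaced nodes a degree-2 polynomial has vanishing third forward difference, so
  - f(3) + 3·f(4) - 3·f(5) + f(6) = 0.
Substituting the known values and solving for f(4):
  3·f(4) = -87
  f(4) = -29.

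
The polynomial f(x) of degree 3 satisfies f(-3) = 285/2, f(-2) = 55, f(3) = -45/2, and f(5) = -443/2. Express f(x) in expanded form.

f(x) = -3x^3 + 6x^2 - (1/2)x + 6

Write f(x) = ax^3 + bx^2 + cx + d. Substituting each data point gives a linear system:
  -27a + 9b - 3c + d = 285/2
  -8a + 4b - 2c + d = 55
  27a + 9b + 3c + d = -45/2
  125a + 25b + 5c + d = -443/2
Solving the system yields a = -3, b = 6, c = -1/2, d = 6.
So f(x) = -3x³ + 6x² - (1/2)x + 6.
Check: f(3) = -45/2. ✓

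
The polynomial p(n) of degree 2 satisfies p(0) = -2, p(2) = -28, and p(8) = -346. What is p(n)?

p(n) = -5n^2 - 3n - 2

Write p(n) = an^2 + bn + c. Substituting each data point gives a linear system:
  c = -2
  4a + 2b + c = -28
  64a + 8b + c = -346
Solving the system yields a = -5, b = -3, c = -2.
So p(n) = -5n² - 3n - 2.
Check: p(2) = -28. ✓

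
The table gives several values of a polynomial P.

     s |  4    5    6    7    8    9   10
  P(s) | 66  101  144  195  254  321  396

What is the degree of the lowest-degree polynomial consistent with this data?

Forward differences of the values at s = 4, 5, 6, 7, 8, 9, 10:
  P  : 66  101  144  195  254  321  396
  Δ  : 35  43  51  59  67  75
  Δ^2: 8  8  8  8  8
  Δ^3: 0  0  0  0
  Δ^4: 0  0  0
  Δ^5: 0  0
  Δ^6: 0
The second differences are constant (8) and nonzero, while all higher differences vanish, so the minimal degree is 2.

2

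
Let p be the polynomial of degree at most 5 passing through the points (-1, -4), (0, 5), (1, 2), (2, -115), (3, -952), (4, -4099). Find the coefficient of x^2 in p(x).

Write p(x) = ax^5 + bx^4 + cx^3 + dx^2 + ex + k. Substituting each data point gives a linear system:
  -a + b - c + d - e + k = -4
  k = 5
  a + b + c + d + e + k = 2
  32a + 16b + 8c + 4d + 2e + k = -115
  243a + 81b + 27c + 9d + 3e + k = -952
  1024a + 256b + 64c + 16d + 4e + k = -4099
Solving the system yields a = -4, b = -1, c = 5, d = -5, e = 2, k = 5.
So p(x) = -4x⁵ - x⁴ + 5x³ - 5x² + 2x + 5.
The coefficient of x^2 is -5.

-5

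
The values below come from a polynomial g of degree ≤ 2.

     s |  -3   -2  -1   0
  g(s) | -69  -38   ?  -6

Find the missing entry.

The 3 known points determine the degree-2 polynomial uniquely.
Write g(s) = as^2 + bs + c. Substituting each data point gives a linear system:
  9a - 3b + c = -69
  4a - 2b + c = -38
  c = -6
Solving the system yields a = -5, b = 6, c = -6.
So g(s) = -5s² + 6s - 6.
Then g(-1) = -17.

-17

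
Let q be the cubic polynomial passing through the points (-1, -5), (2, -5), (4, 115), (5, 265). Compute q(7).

Write q(s) = as^3 + bs^2 + cs + d. Substituting each data point gives a linear system:
  -a + b - c + d = -5
  8a + 4b + 2c + d = -5
  64a + 16b + 4c + d = 115
  125a + 25b + 5c + d = 265
Solving the system yields a = 3, b = -3, c = -6, d = -5.
So q(s) = 3s^3 - 3s^2 - 6s - 5.
Then q(7) = 835.

835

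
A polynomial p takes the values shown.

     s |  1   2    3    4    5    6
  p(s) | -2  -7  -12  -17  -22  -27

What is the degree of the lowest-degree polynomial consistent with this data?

Forward differences of the values at s = 1, 2, 3, 4, 5, 6:
  p  : -2  -7  -12  -17  -22  -27
  Δ  : -5  -5  -5  -5  -5
  Δ^2: 0  0  0  0
  Δ^3: 0  0  0
  Δ^4: 0  0
  Δ^5: 0
The first differences are constant (-5) and nonzero, while all higher differences vanish, so the minimal degree is 1.

1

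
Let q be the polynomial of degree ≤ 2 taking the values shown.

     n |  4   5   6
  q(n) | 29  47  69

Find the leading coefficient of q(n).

Write q(n) = an^2 + bn + c. Substituting each data point gives a linear system:
  16a + 4b + c = 29
  25a + 5b + c = 47
  36a + 6b + c = 69
Solving the system yields a = 2, b = 0, c = -3.
So q(n) = 2n^2 - 3.
The leading coefficient is 2.

2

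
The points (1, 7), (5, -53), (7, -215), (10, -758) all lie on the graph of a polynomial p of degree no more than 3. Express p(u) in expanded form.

Using the Lagrange interpolation formula with nodes 1, 5, 7, 10:
  L_0(u) = (u - 5)(u - 7)(u - 10) / -216
  L_1(u) = (u - 1)(u - 7)(u - 10) / 40
  L_2(u) = (u - 1)(u - 5)(u - 10) / -36
  L_3(u) = (u - 1)(u - 5)(u - 7) / 135
Then p(u) = 7·L_0(u) - 53·L_1(u) - 215·L_2(u) - 758·L_3(u).
Expanding and collecting terms gives p(u) = -u^3 + 2u^2 + 4u + 2.
Check: p(7) = -215. ✓

p(u) = -u^3 + 2u^2 + 4u + 2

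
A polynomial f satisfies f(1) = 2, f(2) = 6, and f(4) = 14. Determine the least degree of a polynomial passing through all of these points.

1

Divided differences on the nodes 1, 2, 4:
  order 0: 2  6  14
  order 1: 4  4
  order 2: 0
The order-1 divided differences are all 4 (nonzero) and every higher order vanishes, so the data lies on a polynomial of degree exactly 1.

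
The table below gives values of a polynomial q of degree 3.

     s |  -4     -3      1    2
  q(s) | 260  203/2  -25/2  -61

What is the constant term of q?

Write q(s) = as^3 + bs^2 + cs + d. Substituting each data point gives a linear system:
  -64a + 16b - 4c + d = 260
  -27a + 9b - 3c + d = 203/2
  a + b + c + d = -25/2
  8a + 4b + 2c + d = -61
Solving the system yields a = -5, b = -4, c = -3/2, d = -2.
So q(s) = -5s^3 - 4s^2 - (3/2)s - 2.
The constant term is -2.

-2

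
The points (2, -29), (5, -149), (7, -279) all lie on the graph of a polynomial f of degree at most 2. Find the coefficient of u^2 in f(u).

Write f(u) = au^2 + bu + c. Substituting each data point gives a linear system:
  4a + 2b + c = -29
  25a + 5b + c = -149
  49a + 7b + c = -279
Solving the system yields a = -5, b = -5, c = 1.
So f(u) = -5u² - 5u + 1.
The leading coefficient is -5.

-5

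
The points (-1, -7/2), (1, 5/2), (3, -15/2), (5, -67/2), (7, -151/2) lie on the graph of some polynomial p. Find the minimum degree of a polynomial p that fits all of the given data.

Forward differences of the values at n = -1, 1, 3, 5, 7:
  p  : -7/2  5/2  -15/2  -67/2  -151/2
  Δ  : 6  -10  -26  -42
  Δ^2: -16  -16  -16
  Δ^3: 0  0
  Δ^4: 0
The second differences are constant (-16) and nonzero, while all higher differences vanish, so the minimal degree is 2.

2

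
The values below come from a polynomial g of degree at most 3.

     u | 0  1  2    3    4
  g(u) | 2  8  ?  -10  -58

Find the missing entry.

On equispaced nodes a degree-3 polynomial has vanishing fourth forward difference, so
  g(0) - 4·g(1) + 6·g(2) - 4·g(3) + g(4) = 0.
Substituting the known values and solving for g(2):
  6·g(2) = 48
  g(2) = 8.

8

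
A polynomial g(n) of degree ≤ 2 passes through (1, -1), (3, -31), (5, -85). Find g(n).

g(n) = -3n^2 - 3n + 5

Write g(n) = an^2 + bn + c. Substituting each data point gives a linear system:
  a + b + c = -1
  9a + 3b + c = -31
  25a + 5b + c = -85
Solving the system yields a = -3, b = -3, c = 5.
So g(n) = -3n² - 3n + 5.
Check: g(5) = -85. ✓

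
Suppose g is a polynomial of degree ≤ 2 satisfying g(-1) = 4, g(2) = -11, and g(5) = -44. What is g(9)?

Write g(s) = as^2 + bs + c. Substituting each data point gives a linear system:
  a - b + c = 4
  4a + 2b + c = -11
  25a + 5b + c = -44
Solving the system yields a = -1, b = -4, c = 1.
So g(s) = -s^2 - 4s + 1.
Then g(9) = -116.

-116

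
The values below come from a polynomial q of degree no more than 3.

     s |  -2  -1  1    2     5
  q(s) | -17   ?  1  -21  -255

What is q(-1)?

The 4 known points determine the degree-3 polynomial uniquely.
Write q(s) = as^3 + bs^2 + cs + d. Substituting each data point gives a linear system:
  -8a + 4b - 2c + d = -17
  a + b + c + d = 1
  8a + 4b + 2c + d = -21
  125a + 25b + 5c + d = -255
Solving the system yields a = -1, b = -6, c = 3, d = 5.
So q(s) = -s^3 - 6s^2 + 3s + 5.
Then q(-1) = -3.

-3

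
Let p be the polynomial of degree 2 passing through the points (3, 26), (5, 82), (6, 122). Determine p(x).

p(x) = 4x^2 - 4x + 2

Write p(x) = ax^2 + bx + c. Substituting each data point gives a linear system:
  9a + 3b + c = 26
  25a + 5b + c = 82
  36a + 6b + c = 122
Solving the system yields a = 4, b = -4, c = 2.
So p(x) = 4x^2 - 4x + 2.
Check: p(3) = 26. ✓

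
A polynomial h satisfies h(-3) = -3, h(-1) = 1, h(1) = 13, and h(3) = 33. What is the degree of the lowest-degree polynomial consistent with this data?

Forward differences of the values at x = -3, -1, 1, 3:
  h  : -3  1  13  33
  Δ  : 4  12  20
  Δ^2: 8  8
  Δ^3: 0
The second differences are constant (8) and nonzero, while all higher differences vanish, so the minimal degree is 2.

2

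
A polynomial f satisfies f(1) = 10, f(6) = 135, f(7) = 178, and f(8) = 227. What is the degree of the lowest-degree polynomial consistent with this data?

Divided differences on the nodes 1, 6, 7, 8:
  order 0: 10  135  178  227
  order 1: 25  43  49
  order 2: 3  3
  order 3: 0
The order-2 divided differences are all 3 (nonzero) and every higher order vanishes, so the data lies on a polynomial of degree exactly 2.

2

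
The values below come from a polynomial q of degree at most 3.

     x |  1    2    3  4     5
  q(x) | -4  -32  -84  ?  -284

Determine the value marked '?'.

The 4 known points determine the degree-3 polynomial uniquely.
Write q(x) = ax^3 + bx^2 + cx + d. Substituting each data point gives a linear system:
  a + b + c + d = -4
  8a + 4b + 2c + d = -32
  27a + 9b + 3c + d = -84
  125a + 25b + 5c + d = -284
Solving the system yields a = -1, b = -6, c = -3, d = 6.
So q(x) = -x^3 - 6x^2 - 3x + 6.
Then q(4) = -166.

-166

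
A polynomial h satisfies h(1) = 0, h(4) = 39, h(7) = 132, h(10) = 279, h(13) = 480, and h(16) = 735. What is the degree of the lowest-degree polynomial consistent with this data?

Forward differences of the values at u = 1, 4, 7, 10, 13, 16:
  h  : 0  39  132  279  480  735
  Δ  : 39  93  147  201  255
  Δ^2: 54  54  54  54
  Δ^3: 0  0  0
  Δ^4: 0  0
  Δ^5: 0
The second differences are constant (54) and nonzero, while all higher differences vanish, so the minimal degree is 2.

2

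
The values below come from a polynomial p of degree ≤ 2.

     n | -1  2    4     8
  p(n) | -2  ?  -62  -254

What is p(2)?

The 3 known points determine the degree-2 polynomial uniquely.
Write p(n) = an^2 + bn + c. Substituting each data point gives a linear system:
  a - b + c = -2
  16a + 4b + c = -62
  64a + 8b + c = -254
Solving the system yields a = -4, b = 0, c = 2.
So p(n) = -4n^2 + 2.
Then p(2) = -14.

-14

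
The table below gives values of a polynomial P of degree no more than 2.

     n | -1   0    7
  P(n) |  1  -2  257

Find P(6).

Write P(n) = an^2 + bn + c. Substituting each data point gives a linear system:
  a - b + c = 1
  c = -2
  49a + 7b + c = 257
Solving the system yields a = 5, b = 2, c = -2.
So P(n) = 5n² + 2n - 2.
Then P(6) = 190.

190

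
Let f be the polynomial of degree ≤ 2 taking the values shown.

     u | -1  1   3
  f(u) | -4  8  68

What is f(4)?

116

Using the Lagrange interpolation formula with nodes -1, 1, 3:
  L_0(u) = (u - 1)(u - 3) / 8
  L_1(u) = (u + 1)(u - 3) / -4
  L_2(u) = (u + 1)(u - 1) / 8
Then f(u) = -4·L_0(u) + 8·L_1(u) + 68·L_2(u).
Expanding and collecting terms gives f(u) = 6u^2 + 6u - 4.
Evaluating at u = 4: f(4) = 116.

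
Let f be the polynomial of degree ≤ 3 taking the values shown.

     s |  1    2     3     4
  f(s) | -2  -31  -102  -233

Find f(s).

f(s) = -3s^3 - 3s^2 + s + 3

Write f(s) = as^3 + bs^2 + cs + d. Substituting each data point gives a linear system:
  a + b + c + d = -2
  8a + 4b + 2c + d = -31
  27a + 9b + 3c + d = -102
  64a + 16b + 4c + d = -233
Solving the system yields a = -3, b = -3, c = 1, d = 3.
So f(s) = -3s^3 - 3s^2 + s + 3.
Check: f(1) = -2. ✓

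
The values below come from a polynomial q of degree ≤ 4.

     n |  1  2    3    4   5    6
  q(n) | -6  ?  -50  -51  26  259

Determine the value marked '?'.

-25

On equispaced nodes a degree-4 polynomial has vanishing fifth forward difference, so
  - q(1) + 5·q(2) - 10·q(3) + 10·q(4) - 5·q(5) + q(6) = 0.
Substituting the known values and solving for q(2):
  5·q(2) = -125
  q(2) = -25.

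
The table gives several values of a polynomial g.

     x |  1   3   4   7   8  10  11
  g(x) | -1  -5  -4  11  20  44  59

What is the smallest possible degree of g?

2

Divided differences on the nodes 1, 3, 4, 7, 8, 10, 11:
  order 0: -1  -5  -4  11  20  44  59
  order 1: -2  1  5  9  12  15
  order 2: 1  1  1  1  1
  order 3: 0  0  0  0
  order 4: 0  0  0
  order 5: 0  0
  order 6: 0
The order-2 divided differences are all 1 (nonzero) and every higher order vanishes, so the data lies on a polynomial of degree exactly 2.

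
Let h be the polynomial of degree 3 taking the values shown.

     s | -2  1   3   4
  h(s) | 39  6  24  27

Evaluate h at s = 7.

Write h(s) = as^3 + bs^2 + cs + d. Substituting each data point gives a linear system:
  -8a + 4b - 2c + d = 39
  a + b + c + d = 6
  27a + 9b + 3c + d = 24
  64a + 16b + 4c + d = 27
Solving the system yields a = -1, b = 6, c = -2, d = 3.
So h(s) = -s^3 + 6s^2 - 2s + 3.
Then h(7) = -60.

-60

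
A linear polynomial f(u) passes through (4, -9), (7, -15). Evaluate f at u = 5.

Using the Lagrange interpolation formula with nodes 4, 7:
  L_0(u) = (u - 7) / -3
  L_1(u) = (u - 4) / 3
Then f(u) = -9·L_0(u) - 15·L_1(u).
Expanding and collecting terms gives f(u) = -2u - 1.
Evaluating at u = 5: f(5) = -11.

-11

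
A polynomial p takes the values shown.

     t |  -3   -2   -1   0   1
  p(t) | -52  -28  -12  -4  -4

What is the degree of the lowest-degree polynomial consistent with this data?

2

Forward differences of the values at t = -3, -2, -1, 0, 1:
  p  : -52  -28  -12  -4  -4
  Δ  : 24  16  8  0
  Δ^2: -8  -8  -8
  Δ^3: 0  0
  Δ^4: 0
The second differences are constant (-8) and nonzero, while all higher differences vanish, so the minimal degree is 2.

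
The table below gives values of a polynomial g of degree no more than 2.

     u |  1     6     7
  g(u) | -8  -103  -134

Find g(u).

g(u) = -2u^2 - 5u - 1

Write g(u) = au^2 + bu + c. Substituting each data point gives a linear system:
  a + b + c = -8
  36a + 6b + c = -103
  49a + 7b + c = -134
Solving the system yields a = -2, b = -5, c = -1.
So g(u) = -2u^2 - 5u - 1.
Check: g(1) = -8. ✓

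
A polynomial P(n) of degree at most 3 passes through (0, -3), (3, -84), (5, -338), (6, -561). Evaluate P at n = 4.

Using the Lagrange interpolation formula with nodes 0, 3, 5, 6:
  L_0(n) = (n - 3)(n - 5)(n - 6) / -90
  L_1(n) = n(n - 5)(n - 6) / 18
  L_2(n) = n(n - 3)(n - 6) / -10
  L_3(n) = n(n - 3)(n - 5) / 18
Then P(n) = -3·L_0(n) - 84·L_1(n) - 338·L_2(n) - 561·L_3(n).
Expanding and collecting terms gives P(n) = -2n^3 - 4n^2 + 3n - 3.
Evaluating at n = 4: P(4) = -183.

-183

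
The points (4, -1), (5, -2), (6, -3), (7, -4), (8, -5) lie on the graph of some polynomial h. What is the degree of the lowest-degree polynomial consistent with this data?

Forward differences of the values at u = 4, 5, 6, 7, 8:
  h  : -1  -2  -3  -4  -5
  Δ  : -1  -1  -1  -1
  Δ^2: 0  0  0
  Δ^3: 0  0
  Δ^4: 0
The first differences are constant (-1) and nonzero, while all higher differences vanish, so the minimal degree is 1.

1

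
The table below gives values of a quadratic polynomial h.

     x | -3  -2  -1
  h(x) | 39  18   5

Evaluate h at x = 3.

33

Write h(x) = ax^2 + bx + c. Substituting each data point gives a linear system:
  9a - 3b + c = 39
  4a - 2b + c = 18
  a - b + c = 5
Solving the system yields a = 4, b = -1, c = 0.
So h(x) = 4x² - x.
Then h(3) = 33.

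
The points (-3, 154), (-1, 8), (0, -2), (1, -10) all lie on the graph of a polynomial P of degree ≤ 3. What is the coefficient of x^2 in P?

1

Write P(x) = ax^3 + bx^2 + cx + d. Substituting each data point gives a linear system:
  -27a + 9b - 3c + d = 154
  -a + b - c + d = 8
  d = -2
  a + b + c + d = -10
Solving the system yields a = -5, b = 1, c = -4, d = -2.
So P(x) = -5x^3 + x^2 - 4x - 2.
The coefficient of x^2 is 1.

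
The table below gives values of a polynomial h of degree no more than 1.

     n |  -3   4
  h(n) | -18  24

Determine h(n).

Write h(n) = an + b. Substituting each data point gives a linear system:
  -3a + b = -18
  4a + b = 24
Solving the system yields a = 6, b = 0.
So h(n) = 6n.
Check: h(-3) = -18. ✓

h(n) = 6n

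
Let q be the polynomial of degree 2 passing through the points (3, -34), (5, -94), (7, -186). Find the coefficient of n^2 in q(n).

Write q(n) = an^2 + bn + c. Substituting each data point gives a linear system:
  9a + 3b + c = -34
  25a + 5b + c = -94
  49a + 7b + c = -186
Solving the system yields a = -4, b = 2, c = -4.
So q(n) = -4n^2 + 2n - 4.
The leading coefficient is -4.

-4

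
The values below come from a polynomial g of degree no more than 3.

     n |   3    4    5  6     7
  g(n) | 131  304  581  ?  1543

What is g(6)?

On equispaced nodes a degree-3 polynomial has vanishing fourth forward difference, so
  g(3) - 4·g(4) + 6·g(5) - 4·g(6) + g(7) = 0.
Substituting the known values and solving for g(6):
  -4·g(6) = -3944
  g(6) = 986.

986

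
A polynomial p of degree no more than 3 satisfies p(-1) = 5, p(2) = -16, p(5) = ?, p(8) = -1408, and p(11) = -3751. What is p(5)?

On equispaced nodes a degree-3 polynomial has vanishing fourth forward difference, so
  p(-1) - 4·p(2) + 6·p(5) - 4·p(8) + p(11) = 0.
Substituting the known values and solving for p(5):
  6·p(5) = -1950
  p(5) = -325.

-325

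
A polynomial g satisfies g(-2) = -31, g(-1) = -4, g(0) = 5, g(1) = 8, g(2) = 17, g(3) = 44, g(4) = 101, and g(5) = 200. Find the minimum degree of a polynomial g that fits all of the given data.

Forward differences of the values at s = -2, -1, 0, 1, 2, 3, 4, 5:
  g  : -31  -4  5  8  17  44  101  200
  Δ  : 27  9  3  9  27  57  99
  Δ^2: -18  -6  6  18  30  42
  Δ^3: 12  12  12  12  12
  Δ^4: 0  0  0  0
  Δ^5: 0  0  0
  Δ^6: 0  0
  Δ^7: 0
The third differences are constant (12) and nonzero, while all higher differences vanish, so the minimal degree is 3.

3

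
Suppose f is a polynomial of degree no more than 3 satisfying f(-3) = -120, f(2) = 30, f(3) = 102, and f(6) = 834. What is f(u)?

Write f(u) = au^3 + bu^2 + cu + d. Substituting each data point gives a linear system:
  -27a + 9b - 3c + d = -120
  8a + 4b + 2c + d = 30
  27a + 9b + 3c + d = 102
  216a + 36b + 6c + d = 834
Solving the system yields a = 4, b = -1, c = 1, d = 0.
So f(u) = 4u^3 - u^2 + u.
Check: f(-3) = -120. ✓

f(u) = 4u^3 - u^2 + u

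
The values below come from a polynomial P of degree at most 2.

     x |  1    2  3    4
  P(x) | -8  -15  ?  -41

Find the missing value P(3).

The 3 known points determine the degree-2 polynomial uniquely.
Write P(x) = ax^2 + bx + c. Substituting each data point gives a linear system:
  a + b + c = -8
  4a + 2b + c = -15
  16a + 4b + c = -41
Solving the system yields a = -2, b = -1, c = -5.
So P(x) = -2x^2 - x - 5.
Then P(3) = -26.

-26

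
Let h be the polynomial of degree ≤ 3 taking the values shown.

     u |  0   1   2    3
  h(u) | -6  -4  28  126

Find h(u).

Using the Lagrange interpolation formula with nodes 0, 1, 2, 3:
  L_0(u) = (u - 1)(u - 2)(u - 3) / -6
  L_1(u) = u(u - 2)(u - 3) / 2
  L_2(u) = u(u - 1)(u - 3) / -2
  L_3(u) = u(u - 1)(u - 2) / 6
Then h(u) = -6·L_0(u) - 4·L_1(u) + 28·L_2(u) + 126·L_3(u).
Expanding and collecting terms gives h(u) = 6u^3 - 3u^2 - u - 6.
Check: h(2) = 28. ✓

h(u) = 6u^3 - 3u^2 - u - 6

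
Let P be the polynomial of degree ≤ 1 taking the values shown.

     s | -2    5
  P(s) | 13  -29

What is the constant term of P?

1

Write P(s) = as + b. Substituting each data point gives a linear system:
  -2a + b = 13
  5a + b = -29
Solving the system yields a = -6, b = 1.
So P(s) = -6s + 1.
The constant term is 1.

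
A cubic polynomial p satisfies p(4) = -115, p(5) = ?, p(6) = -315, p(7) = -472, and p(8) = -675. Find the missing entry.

On equispaced nodes a degree-3 polynomial has vanishing fourth forward difference, so
  p(4) - 4·p(5) + 6·p(6) - 4·p(7) + p(8) = 0.
Substituting the known values and solving for p(5):
  -4·p(5) = 792
  p(5) = -198.

-198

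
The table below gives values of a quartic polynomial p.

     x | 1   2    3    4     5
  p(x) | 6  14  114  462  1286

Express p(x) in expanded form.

Write p(x) = ax^4 + bx^3 + cx^2 + dx + e. Substituting each data point gives a linear system:
  a + b + c + d + e = 6
  16a + 8b + 4c + 2d + e = 14
  81a + 27b + 9c + 3d + e = 114
  256a + 64b + 16c + 4d + e = 462
  625a + 125b + 25c + 5d + e = 1286
Solving the system yields a = 3, b = -4, c = -5, d = 6, e = 6.
So p(x) = 3x^4 - 4x^3 - 5x^2 + 6x + 6.
Check: p(1) = 6. ✓

p(x) = 3x^4 - 4x^3 - 5x^2 + 6x + 6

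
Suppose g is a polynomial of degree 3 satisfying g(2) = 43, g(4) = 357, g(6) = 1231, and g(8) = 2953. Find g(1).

6

Using the Lagrange interpolation formula with nodes 2, 4, 6, 8:
  L_0(n) = (n - 4)(n - 6)(n - 8) / -48
  L_1(n) = (n - 2)(n - 6)(n - 8) / 16
  L_2(n) = (n - 2)(n - 4)(n - 8) / -16
  L_3(n) = (n - 2)(n - 4)(n - 6) / 48
Then g(n) = 43·L_0(n) + 357·L_1(n) + 1231·L_2(n) + 2953·L_3(n).
Expanding and collecting terms gives g(n) = 6n^3 - 2n^2 + n + 1.
Evaluating at n = 1: g(1) = 6.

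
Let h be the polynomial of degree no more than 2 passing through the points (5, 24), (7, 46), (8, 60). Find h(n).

h(n) = n^2 - n + 4

Write h(n) = an^2 + bn + c. Substituting each data point gives a linear system:
  25a + 5b + c = 24
  49a + 7b + c = 46
  64a + 8b + c = 60
Solving the system yields a = 1, b = -1, c = 4.
So h(n) = n² - n + 4.
Check: h(7) = 46. ✓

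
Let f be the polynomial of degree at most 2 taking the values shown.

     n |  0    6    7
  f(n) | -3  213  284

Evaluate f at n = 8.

Write f(n) = an^2 + bn + c. Substituting each data point gives a linear system:
  c = -3
  36a + 6b + c = 213
  49a + 7b + c = 284
Solving the system yields a = 5, b = 6, c = -3.
So f(n) = 5n^2 + 6n - 3.
Then f(8) = 365.

365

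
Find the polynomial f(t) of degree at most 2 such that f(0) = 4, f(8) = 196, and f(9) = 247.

f(t) = 3t^2 + 4

Write f(t) = at^2 + bt + c. Substituting each data point gives a linear system:
  c = 4
  64a + 8b + c = 196
  81a + 9b + c = 247
Solving the system yields a = 3, b = 0, c = 4.
So f(t) = 3t^2 + 4.
Check: f(9) = 247. ✓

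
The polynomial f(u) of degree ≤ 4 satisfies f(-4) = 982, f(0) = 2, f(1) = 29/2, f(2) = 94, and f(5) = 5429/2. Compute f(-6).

Write f(u) = au^4 + bu^3 + cu^2 + du + e. Substituting each data point gives a linear system:
  256a - 64b + 16c - 4d + e = 982
  e = 2
  a + b + c + d + e = 29/2
  16a + 8b + 4c + 2d + e = 94
  625a + 125b + 25c + 5d + e = 5429/2
Solving the system yields a = 4, b = 1, c = 5/2, d = 5, e = 2.
So f(u) = 4u^4 + u^3 + (5/2)u^2 + 5u + 2.
Then f(-6) = 5030.

5030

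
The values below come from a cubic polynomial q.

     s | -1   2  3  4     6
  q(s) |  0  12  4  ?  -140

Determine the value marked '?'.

-20

The 4 known points determine the degree-3 polynomial uniquely.
Write q(s) = as^3 + bs^2 + cs + d. Substituting each data point gives a linear system:
  -a + b - c + d = 0
  8a + 4b + 2c + d = 12
  27a + 9b + 3c + d = 4
  216a + 36b + 6c + d = -140
Solving the system yields a = -1, b = 1, c = 6, d = 4.
So q(s) = -s³ + s² + 6s + 4.
Then q(4) = -20.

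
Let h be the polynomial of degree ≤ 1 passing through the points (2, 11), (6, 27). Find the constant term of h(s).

Write h(s) = as + b. Substituting each data point gives a linear system:
  2a + b = 11
  6a + b = 27
Solving the system yields a = 4, b = 3.
So h(s) = 4s + 3.
The constant term is 3.

3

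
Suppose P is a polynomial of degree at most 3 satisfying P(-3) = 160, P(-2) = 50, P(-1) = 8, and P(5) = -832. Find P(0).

-2

Using the Lagrange interpolation formula with nodes -3, -2, -1, 5:
  L_0(t) = (t + 2)(t + 1)(t - 5) / -16
  L_1(t) = (t + 3)(t + 1)(t - 5) / 7
  L_2(t) = (t + 3)(t + 2)(t - 5) / -12
  L_3(t) = (t + 3)(t + 2)(t + 1) / 336
Then P(t) = 160·L_0(t) + 50·L_1(t) + 8·L_2(t) - 832·L_3(t).
Expanding and collecting terms gives P(t) = -6t^3 - 2t^2 - 6t - 2.
Evaluating at t = 0: P(0) = -2.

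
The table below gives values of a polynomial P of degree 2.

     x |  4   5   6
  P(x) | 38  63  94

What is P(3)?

19

Using the Lagrange interpolation formula with nodes 4, 5, 6:
  L_0(x) = (x - 5)(x - 6) / 2
  L_1(x) = (x - 4)(x - 6) / -1
  L_2(x) = (x - 4)(x - 5) / 2
Then P(x) = 38·L_0(x) + 63·L_1(x) + 94·L_2(x).
Expanding and collecting terms gives P(x) = 3x^2 - 2x - 2.
Evaluating at x = 3: P(3) = 19.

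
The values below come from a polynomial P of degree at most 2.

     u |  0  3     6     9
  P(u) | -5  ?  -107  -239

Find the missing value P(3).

-29

On equispaced nodes a degree-2 polynomial has vanishing third forward difference, so
  - P(0) + 3·P(3) - 3·P(6) + P(9) = 0.
Substituting the known values and solving for P(3):
  3·P(3) = -87
  P(3) = -29.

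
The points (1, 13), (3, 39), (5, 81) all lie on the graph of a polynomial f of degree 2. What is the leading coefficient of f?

Write f(x) = ax^2 + bx + c. Substituting each data point gives a linear system:
  a + b + c = 13
  9a + 3b + c = 39
  25a + 5b + c = 81
Solving the system yields a = 2, b = 5, c = 6.
So f(x) = 2x² + 5x + 6.
The leading coefficient is 2.

2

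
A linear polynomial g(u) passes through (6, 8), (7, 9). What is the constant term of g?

Write g(u) = au + b. Substituting each data point gives a linear system:
  6a + b = 8
  7a + b = 9
Solving the system yields a = 1, b = 2.
So g(u) = u + 2.
The constant term is 2.

2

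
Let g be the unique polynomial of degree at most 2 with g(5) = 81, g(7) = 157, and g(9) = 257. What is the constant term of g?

-4

Write g(s) = as^2 + bs + c. Substituting each data point gives a linear system:
  25a + 5b + c = 81
  49a + 7b + c = 157
  81a + 9b + c = 257
Solving the system yields a = 3, b = 2, c = -4.
So g(s) = 3s^2 + 2s - 4.
The constant term is -4.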